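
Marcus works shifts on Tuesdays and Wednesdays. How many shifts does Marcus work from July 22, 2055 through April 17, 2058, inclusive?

286

July 22, 2055 is a Thursday.
The range spans 1001 days (inclusive of both endpoints).
1001 = 7 × 143, so the span is exactly 143 full weeks.
Each full week contributes 2 days from the set (Tue, Wed): 143 × 2 = 286.
Total: 286.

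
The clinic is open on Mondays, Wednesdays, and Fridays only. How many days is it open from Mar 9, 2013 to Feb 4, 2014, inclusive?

142

Mar 9, 2013 is a Saturday.
The range spans 333 days (inclusive of both endpoints).
333 = 7 × 47 + 4, so there are 47 full weeks plus 4 extra days.
Each full week contributes 3 days from the set (Mon, Wed, Fri): 47 × 3 = 141.
The 4 extra days are Saturday, Sunday, Monday, Tuesday — 1 of them qualifies.
Total: 141 + 1 = 142.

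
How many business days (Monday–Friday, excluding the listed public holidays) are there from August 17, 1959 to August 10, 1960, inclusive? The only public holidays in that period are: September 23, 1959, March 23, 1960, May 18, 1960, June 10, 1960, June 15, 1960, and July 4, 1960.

August 17, 1959 is a Monday.
That's 360 days from start to end, counting both.
360 = 7 × 51 + 3, so there are 51 full weeks plus 3 extra days.
Each full week contributes 5 weekdays (Mon–Fri): 51 × 5 = 255.
The 3 extra days are Monday, Tuesday, Wednesday — 3 of them qualify.
Total: 255 + 3 = 258.
Holidays: September 23, 1959 (Wed); March 23, 1960 (Wed); May 18, 1960 (Wed); June 10, 1960 (Fri); June 15, 1960 (Wed); July 4, 1960 (Mon).
All 6 holidays fall on weekdays, so subtract 6.
Business days: 258 − 6 = 252.

252 business days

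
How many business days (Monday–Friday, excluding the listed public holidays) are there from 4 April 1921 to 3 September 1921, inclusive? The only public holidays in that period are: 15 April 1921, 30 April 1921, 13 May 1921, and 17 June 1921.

107

4 April 1921 is a Monday.
From 4 April 1921 to 3 September 1921 is 153 days inclusive.
153 = 7 × 21 + 6, so there are 21 full weeks plus 6 extra days.
Each full week contributes 5 weekdays (Mon–Fri): 21 × 5 = 105.
The 6 extra days are Monday, Tuesday, Wednesday, Thursday, Friday, Saturday — 5 of them qualify.
Total: 105 + 5 = 110.
Holidays: 15 April 1921 (Fri); 30 April 1921 (Sat); 13 May 1921 (Fri); 17 June 1921 (Fri).
3 of the 4 holidays fall on weekdays; the rest are weekends and were already excluded.
Business days: 110 − 3 = 107.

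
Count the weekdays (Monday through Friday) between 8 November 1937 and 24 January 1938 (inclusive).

8 November 1937 is a Monday.
The range spans 78 days (inclusive of both endpoints).
78 = 7 × 11 + 1, so there are 11 full weeks plus 1 extra day.
Each full week contributes 5 weekdays (Mon–Fri): 11 × 5 = 55.
The 1 extra day is Mon — 1 of them qualifies.
Total: 55 + 1 = 56.

56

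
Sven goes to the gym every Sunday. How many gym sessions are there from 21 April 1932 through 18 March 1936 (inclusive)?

21 April 1932 is a Thursday.
From 21 April 1932 to 18 March 1936 is 1428 days inclusive.
1428 = 7 × 204, so the span is exactly 204 full weeks.
Each full week contributes one Sunday: 204 so far.
Total: 204.

204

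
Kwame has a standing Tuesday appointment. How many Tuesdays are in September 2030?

4

2030-09-01 is a Sunday.
That's 30 days from start to end, counting both.
30 = 7 × 4 + 2, so there are 4 full weeks plus 2 extra days.
Each full week contributes one Tuesday: 4 so far.
The 2 extra days are Sunday, Monday — none qualify.
Total: 4 + 0 = 4.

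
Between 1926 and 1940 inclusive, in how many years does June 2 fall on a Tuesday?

Day of week of June 2 in each year:
1926: Wed, 1927: Thu, 1928: Sat, 1929: Sun, 1930: Mon, 1931: Tue ✓, 1932: Thu, 1933: Fri, 1934: Sat, 1935: Sun, 1936: Tue ✓, 1937: Wed, 1938: Thu, 1939: Fri, 1940: Sun
Tuesdays: 1931, 1936.

2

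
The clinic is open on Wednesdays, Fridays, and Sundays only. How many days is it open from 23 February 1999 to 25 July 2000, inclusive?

222

23 February 1999 is a Tuesday.
From 23 February 1999 to 25 July 2000 is 519 days inclusive.
519 = 7 × 74 + 1, so there are 74 full weeks plus 1 extra day.
Each full week contributes 3 days from the set (Wed, Fri, Sun): 74 × 3 = 222.
The 1 extra day is Tuesday — none qualify.
Total: 222 + 0 = 222.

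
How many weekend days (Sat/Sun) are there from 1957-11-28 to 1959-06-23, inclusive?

1957-11-28 is a Thursday.
From 1957-11-28 to 1959-06-23 is 573 days inclusive.
573 = 7 × 81 + 6, so there are 81 full weeks plus 6 extra days.
Each full week contributes 2 weekend days (Sat, Sun): 81 × 2 = 162.
The 6 extra days are Thursday, Friday, Saturday, Sunday, Monday, Tuesday — 2 of them qualify.
Total: 162 + 2 = 164.

164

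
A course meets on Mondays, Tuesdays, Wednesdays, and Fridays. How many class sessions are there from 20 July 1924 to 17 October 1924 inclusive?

20 July 1924 is a Sunday.
The range spans 90 days (inclusive of both endpoints).
90 = 7 × 12 + 6, so there are 12 full weeks plus 6 extra days.
Each full week contributes 4 days from the set (Mon, Tue, Wed, Fri): 12 × 4 = 48.
The 6 extra days are Sun, Mon, Tue, Wed, Thu, Fri — 4 of them qualify.
Total: 48 + 4 = 52.

52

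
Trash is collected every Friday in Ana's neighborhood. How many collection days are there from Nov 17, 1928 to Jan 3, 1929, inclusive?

6 Fridays

Nov 17, 1928 is a Saturday.
The range spans 48 days (inclusive of both endpoints).
48 = 7 × 6 + 6, so there are 6 full weeks plus 6 extra days.
Each full week contributes one Friday: 6 so far.
The 6 extra days are Saturday, Sunday, Monday, Tuesday, Wednesday, Thursday — none qualify.
Total: 6 + 0 = 6.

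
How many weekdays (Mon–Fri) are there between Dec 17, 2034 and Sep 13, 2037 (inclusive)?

Dec 17, 2034 is a Sunday.
The range spans 1002 days (inclusive of both endpoints).
1002 = 7 × 143 + 1, so there are 143 full weeks plus 1 extra day.
Each full week contributes 5 weekdays (Mon–Fri): 143 × 5 = 715.
The 1 extra day is Sunday — none qualify.
Total: 715 + 0 = 715.

715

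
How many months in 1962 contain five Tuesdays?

A month has five Tuesdays exactly when Tuesday falls within its first (length − 28) days.
Jan: 31 days, starts Mon → 5 of Mon, Tue, Wed ✓
Feb: 28 days, starts Thu → 5 of (none)
Mar: 31 days, starts Thu → 5 of Thu, Fri, Sat
Apr: 30 days, starts Sun → 5 of Sun, Mon
May: 31 days, starts Tue → 5 of Tue, Wed, Thu ✓
Jun: 30 days, starts Fri → 5 of Fri, Sat
Jul: 31 days, starts Sun → 5 of Sun, Mon, Tue ✓
Aug: 31 days, starts Wed → 5 of Wed, Thu, Fri
Sep: 30 days, starts Sat → 5 of Sat, Sun
Oct: 31 days, starts Mon → 5 of Mon, Tue, Wed ✓
Nov: 30 days, starts Thu → 5 of Thu, Fri
Dec: 31 days, starts Sat → 5 of Sat, Sun, Mon
Months with five Tuesdays: Jan, May, Jul, Oct.

4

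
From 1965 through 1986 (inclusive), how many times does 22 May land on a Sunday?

3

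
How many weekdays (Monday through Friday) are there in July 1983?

1 July 1983 is a Friday.
From 1 July 1983 to 31 July 1983 is 31 days inclusive.
31 = 7 × 4 + 3, so there are 4 full weeks plus 3 extra days.
Each full week contributes 5 weekdays (Mon–Fri): 4 × 5 = 20.
The 3 extra days are Fri, Sat, Sun — 1 of them qualifies.
Total: 20 + 1 = 21.

21 weekdays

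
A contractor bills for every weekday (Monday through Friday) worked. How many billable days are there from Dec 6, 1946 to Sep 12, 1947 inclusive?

201

Dec 6, 1946 is a Friday.
From Dec 6, 1946 to Sep 12, 1947 is 281 days inclusive.
281 = 7 × 40 + 1, so there are 40 full weeks plus 1 extra day.
Each full week contributes 5 weekdays (Mon–Fri): 40 × 5 = 200.
The 1 extra day is Friday — 1 of them qualifies.
Total: 200 + 1 = 201.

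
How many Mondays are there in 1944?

1 January 1944 is a Saturday.
That's 366 days from start to end, counting both.
366 = 7 × 52 + 2, so there are 52 full weeks plus 2 extra days.
Each full week contributes one Monday: 52 so far.
The 2 extra days are Sat, Sun — none qualify.
Total: 52 + 0 = 52.

52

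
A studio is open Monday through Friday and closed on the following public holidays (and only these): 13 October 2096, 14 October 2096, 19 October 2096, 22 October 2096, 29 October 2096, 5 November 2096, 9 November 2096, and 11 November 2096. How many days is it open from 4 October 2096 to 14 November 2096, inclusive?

4 October 2096 is a Thursday.
That's 42 days from start to end, counting both.
42 = 7 × 6, so the span is exactly 6 full weeks.
Each full week contributes 5 weekdays (Mon–Fri): 6 × 5 = 30.
Total: 30.
Holidays: 13 October 2096 (Sat); 14 October 2096 (Sun); 19 October 2096 (Fri); 22 October 2096 (Mon); 29 October 2096 (Mon); 5 November 2096 (Mon); 9 November 2096 (Fri); 11 November 2096 (Sun).
5 of the 8 holidays fall on weekdays; the rest are weekends and were already excluded.
Business days: 30 − 5 = 25.

25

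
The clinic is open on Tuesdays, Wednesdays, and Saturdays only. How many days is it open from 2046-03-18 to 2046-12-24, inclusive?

120

2046-03-18 is a Sunday.
That's 282 days from start to end, counting both.
282 = 7 × 40 + 2, so there are 40 full weeks plus 2 extra days.
Each full week contributes 3 days from the set (Tue, Wed, Sat): 40 × 3 = 120.
The 2 extra days are Sunday, Monday — none qualify.
Total: 120 + 0 = 120.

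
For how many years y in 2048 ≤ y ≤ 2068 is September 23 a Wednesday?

3

Day of week of September 23 in each year:
2048: Wed ✓, 2049: Thu, 2050: Fri, 2051: Sat, 2052: Mon, 2053: Tue, 2054: Wed ✓, 2055: Thu, 2056: Sat, 2057: Sun, 2058: Mon, 2059: Tue, 2060: Thu, 2061: Fri, 2062: Sat, 2063: Sun, 2064: Tue, 2065: Wed ✓, 2066: Thu, 2067: Fri, 2068: Sun
Wednesdays: 2048, 2054, 2065.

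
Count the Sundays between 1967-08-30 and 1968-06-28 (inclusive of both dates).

43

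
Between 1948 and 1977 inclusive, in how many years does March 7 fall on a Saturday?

Day of week of March 7 in each year:
1948: Sun, 1949: Mon, 1950: Tue, 1951: Wed, 1952: Fri, 1953: Sat ✓, 1954: Sun, 1955: Mon, 1956: Wed, 1957: Thu, 1958: Fri, 1959: Sat ✓, 1960: Mon, 1961: Tue, 1962: Wed, 1963: Thu, 1964: Sat ✓, 1965: Sun, 1966: Mon, 1967: Tue, 1968: Thu, 1969: Fri, 1970: Sat ✓, 1971: Sun, 1972: Tue, 1973: Wed, 1974: Thu, 1975: Fri, 1976: Sun, 1977: Mon
Saturdays: 1953, 1959, 1964, 1970.

4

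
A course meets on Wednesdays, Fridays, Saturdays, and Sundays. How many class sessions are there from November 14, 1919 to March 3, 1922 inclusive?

November 14, 1919 is a Friday.
That's 841 days from start to end, counting both.
841 = 7 × 120 + 1, so there are 120 full weeks plus 1 extra day.
Each full week contributes 4 days from the set (Wed, Fri, Sat, Sun): 120 × 4 = 480.
The 1 extra day is Friday — 1 of them qualifies.
Total: 480 + 1 = 481.

481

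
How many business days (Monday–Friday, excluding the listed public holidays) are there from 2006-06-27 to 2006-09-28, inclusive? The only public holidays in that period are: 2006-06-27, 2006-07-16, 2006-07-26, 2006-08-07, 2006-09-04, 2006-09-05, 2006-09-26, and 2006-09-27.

2006-06-27 is a Tuesday.
That's 94 days from start to end, counting both.
94 = 7 × 13 + 3, so there are 13 full weeks plus 3 extra days.
Each full week contributes 5 weekdays (Mon–Fri): 13 × 5 = 65.
The 3 extra days are Tue, Wed, Thu — 3 of them qualify.
Total: 65 + 3 = 68.
Holidays: 2006-06-27 (Tue); 2006-07-16 (Sun); 2006-07-26 (Wed); 2006-08-07 (Mon); 2006-09-04 (Mon); 2006-09-05 (Tue); 2006-09-26 (Tue); 2006-09-27 (Wed).
7 of the 8 holidays fall on weekdays; the rest are weekends and were already excluded.
Business days: 68 − 7 = 61.

61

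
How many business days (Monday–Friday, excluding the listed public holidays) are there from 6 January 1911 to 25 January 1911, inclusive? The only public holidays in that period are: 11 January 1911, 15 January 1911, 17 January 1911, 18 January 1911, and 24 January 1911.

10

6 January 1911 is a Friday.
That's 20 days from start to end, counting both.
20 = 7 × 2 + 6, so there are 2 full weeks plus 6 extra days.
Each full week contributes 5 weekdays (Mon–Fri): 2 × 5 = 10.
The 6 extra days are Fri, Sat, Sun, Mon, Tue, Wed — 4 of them qualify.
Total: 10 + 4 = 14.
Holidays: 11 January 1911 (Wed); 15 January 1911 (Sun); 17 January 1911 (Tue); 18 January 1911 (Wed); 24 January 1911 (Tue).
4 of the 5 holidays fall on weekdays; the rest are weekends and were already excluded.
Business days: 14 − 4 = 10.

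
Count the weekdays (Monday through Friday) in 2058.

2058-01-01 is a Tuesday.
The range spans 365 days (inclusive of both endpoints).
365 = 7 × 52 + 1, so there are 52 full weeks plus 1 extra day.
Each full week contributes 5 weekdays (Mon–Fri): 52 × 5 = 260.
The 1 extra day is Tue — 1 of them qualifies.
Total: 260 + 1 = 261.

261 weekdays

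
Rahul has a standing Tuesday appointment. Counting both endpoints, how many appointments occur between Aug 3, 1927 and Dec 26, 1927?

Aug 3, 1927 is a Wednesday.
The range spans 146 days (inclusive of both endpoints).
146 = 7 × 20 + 6, so there are 20 full weeks plus 6 extra days.
Each full week contributes one Tuesday: 20 so far.
The 6 extra days are Wednesday, Thursday, Friday, Saturday, Sunday, Monday — none qualify.
Total: 20 + 0 = 20.

20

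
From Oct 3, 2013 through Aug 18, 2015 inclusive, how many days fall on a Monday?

98 Mondays

Oct 3, 2013 is a Thursday.
From Oct 3, 2013 to Aug 18, 2015 is 685 days inclusive.
685 = 7 × 97 + 6, so there are 97 full weeks plus 6 extra days.
Each full week contributes one Monday: 97 so far.
The 6 extra days are Thu, Fri, Sat, Sun, Mon, Tue — 1 of them qualifies.
Total: 97 + 1 = 98.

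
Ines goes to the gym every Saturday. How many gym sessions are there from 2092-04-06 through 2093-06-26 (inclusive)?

63

2092-04-06 is a Sunday.
The range spans 447 days (inclusive of both endpoints).
447 = 7 × 63 + 6, so there are 63 full weeks plus 6 extra days.
Each full week contributes one Saturday: 63 so far.
The 6 extra days are Sunday, Monday, Tuesday, Wednesday, Thursday, Friday — none qualify.
Total: 63 + 0 = 63.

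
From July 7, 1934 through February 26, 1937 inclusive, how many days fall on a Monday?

July 7, 1934 is a Saturday.
The range spans 966 days (inclusive of both endpoints).
966 = 7 × 138, so the span is exactly 138 full weeks.
Each full week contributes one Monday: 138 so far.

138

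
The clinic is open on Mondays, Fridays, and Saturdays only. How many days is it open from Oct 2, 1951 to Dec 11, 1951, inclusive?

Oct 2, 1951 is a Tuesday.
That's 71 days from start to end, counting both.
71 = 7 × 10 + 1, so there are 10 full weeks plus 1 extra day.
Each full week contributes 3 days from the set (Mon, Fri, Sat): 10 × 3 = 30.
The 1 extra day is Tuesday — none qualify.
Total: 30 + 0 = 30.

30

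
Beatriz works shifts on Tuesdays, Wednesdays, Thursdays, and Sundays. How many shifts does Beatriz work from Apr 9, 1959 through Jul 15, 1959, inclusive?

56

Apr 9, 1959 is a Thursday.
The range spans 98 days (inclusive of both endpoints).
98 = 7 × 14, so the span is exactly 14 full weeks.
Each full week contributes 4 days from the set (Tue, Wed, Thu, Sun): 14 × 4 = 56.
Total: 56.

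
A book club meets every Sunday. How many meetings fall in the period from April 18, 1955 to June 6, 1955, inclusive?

7

April 18, 1955 is a Monday.
From April 18, 1955 to June 6, 1955 is 50 days inclusive.
50 = 7 × 7 + 1, so there are 7 full weeks plus 1 extra day.
Each full week contributes one Sunday: 7 so far.
The 1 extra day is Monday — none qualify.
Total: 7 + 0 = 7.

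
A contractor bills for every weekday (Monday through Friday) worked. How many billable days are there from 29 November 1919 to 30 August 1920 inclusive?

196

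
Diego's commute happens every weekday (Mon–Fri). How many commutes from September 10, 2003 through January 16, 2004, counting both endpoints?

93

September 10, 2003 is a Wednesday.
That's 129 days from start to end, counting both.
129 = 7 × 18 + 3, so there are 18 full weeks plus 3 extra days.
Each full week contributes 5 weekdays (Mon–Fri): 18 × 5 = 90.
The 3 extra days are Wednesday, Thursday, Friday — 3 of them qualify.
Total: 90 + 3 = 93.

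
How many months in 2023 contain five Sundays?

A month has five Sundays exactly when Sunday falls within its first (length − 28) days.
Jan: 31 days, starts Sun → 5 of Sun, Mon, Tue ✓
Feb: 28 days, starts Wed → 5 of (none)
Mar: 31 days, starts Wed → 5 of Wed, Thu, Fri
Apr: 30 days, starts Sat → 5 of Sat, Sun ✓
May: 31 days, starts Mon → 5 of Mon, Tue, Wed
Jun: 30 days, starts Thu → 5 of Thu, Fri
Jul: 31 days, starts Sat → 5 of Sat, Sun, Mon ✓
Aug: 31 days, starts Tue → 5 of Tue, Wed, Thu
Sep: 30 days, starts Fri → 5 of Fri, Sat
Oct: 31 days, starts Sun → 5 of Sun, Mon, Tue ✓
Nov: 30 days, starts Wed → 5 of Wed, Thu
Dec: 31 days, starts Fri → 5 of Fri, Sat, Sun ✓
Months with five Sundays: Jan, Apr, Jul, Oct, Dec.

5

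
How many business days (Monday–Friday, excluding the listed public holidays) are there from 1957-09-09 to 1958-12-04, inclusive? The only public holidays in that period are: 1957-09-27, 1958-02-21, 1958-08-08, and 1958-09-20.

321 business days

1957-09-09 is a Monday.
That's 452 days from start to end, counting both.
452 = 7 × 64 + 4, so there are 64 full weeks plus 4 extra days.
Each full week contributes 5 weekdays (Mon–Fri): 64 × 5 = 320.
The 4 extra days are Mon, Tue, Wed, Thu — 4 of them qualify.
Total: 320 + 4 = 324.
Holidays: 1957-09-27 (Fri); 1958-02-21 (Fri); 1958-08-08 (Fri); 1958-09-20 (Sat).
3 of the 4 holidays fall on weekdays; the rest are weekends and were already excluded.
Business days: 324 − 3 = 321.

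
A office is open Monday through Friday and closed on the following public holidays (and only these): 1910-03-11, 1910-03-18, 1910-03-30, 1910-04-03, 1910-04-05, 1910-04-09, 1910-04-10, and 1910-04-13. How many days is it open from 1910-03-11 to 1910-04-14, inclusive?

1910-03-11 is a Friday.
The range spans 35 days (inclusive of both endpoints).
35 = 7 × 5, so the span is exactly 5 full weeks.
Each full week contributes 5 weekdays (Mon–Fri): 5 × 5 = 25.
Holidays: 1910-03-11 (Fri); 1910-03-18 (Fri); 1910-03-30 (Wed); 1910-04-03 (Sun); 1910-04-05 (Tue); 1910-04-09 (Sat); 1910-04-10 (Sun); 1910-04-13 (Wed).
5 of the 8 holidays fall on weekdays; the rest are weekends and were already excluded.
Business days: 25 − 5 = 20.

20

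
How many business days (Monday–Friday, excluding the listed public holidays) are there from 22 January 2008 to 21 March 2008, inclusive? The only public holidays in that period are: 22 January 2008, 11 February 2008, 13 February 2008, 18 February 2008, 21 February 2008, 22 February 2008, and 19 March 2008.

22 January 2008 is a Tuesday.
That's 60 days from start to end, counting both.
60 = 7 × 8 + 4, so there are 8 full weeks plus 4 extra days.
Each full week contributes 5 weekdays (Mon–Fri): 8 × 5 = 40.
The 4 extra days are Tue, Wed, Thu, Fri — 4 of them qualify.
Total: 40 + 4 = 44.
Holidays: 22 January 2008 (Tue); 11 February 2008 (Mon); 13 February 2008 (Wed); 18 February 2008 (Mon); 21 February 2008 (Thu); 22 February 2008 (Fri); 19 March 2008 (Wed).
All 7 holidays fall on weekdays, so subtract 7.
Business days: 44 − 7 = 37.

37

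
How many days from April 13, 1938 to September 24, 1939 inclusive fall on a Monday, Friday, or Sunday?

227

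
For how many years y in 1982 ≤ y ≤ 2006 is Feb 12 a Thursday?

3

Day of week of February 12 in each year:
1982: Fri, 1983: Sat, 1984: Sun, 1985: Tue, 1986: Wed, 1987: Thu ✓, 1988: Fri, 1989: Sun, 1990: Mon, 1991: Tue, 1992: Wed, 1993: Fri, 1994: Sat, 1995: Sun, 1996: Mon, 1997: Wed, 1998: Thu ✓, 1999: Fri, 2000: Sat, 2001: Mon, 2002: Tue, 2003: Wed, 2004: Thu ✓, 2005: Sat, 2006: Sun
Thursdays: 1987, 1998, 2004.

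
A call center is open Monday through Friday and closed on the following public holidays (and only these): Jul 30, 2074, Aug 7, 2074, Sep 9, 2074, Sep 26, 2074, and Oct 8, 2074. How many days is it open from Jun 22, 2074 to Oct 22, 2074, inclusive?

83 working days

Jun 22, 2074 is a Friday.
From Jun 22, 2074 to Oct 22, 2074 is 123 days inclusive.
123 = 7 × 17 + 4, so there are 17 full weeks plus 4 extra days.
Each full week contributes 5 weekdays (Mon–Fri): 17 × 5 = 85.
The 4 extra days are Fri, Sat, Sun, Mon — 2 of them qualify.
Total: 85 + 2 = 87.
Holidays: Jul 30, 2074 (Mon); Aug 7, 2074 (Tue); Sep 9, 2074 (Sun); Sep 26, 2074 (Wed); Oct 8, 2074 (Mon).
4 of the 5 holidays fall on weekdays; the rest are weekends and were already excluded.
Business days: 87 − 4 = 83.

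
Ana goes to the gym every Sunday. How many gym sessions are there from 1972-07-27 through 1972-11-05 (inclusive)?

15 Sundays

1972-07-27 is a Thursday.
That's 102 days from start to end, counting both.
102 = 7 × 14 + 4, so there are 14 full weeks plus 4 extra days.
Each full week contributes one Sunday: 14 so far.
The 4 extra days are Thu, Fri, Sat, Sun — 1 of them qualifies.
Total: 14 + 1 = 15.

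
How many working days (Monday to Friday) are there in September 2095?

22 weekdays

Sep 1, 2095 is a Thursday.
From Sep 1, 2095 to Sep 30, 2095 is 30 days inclusive.
30 = 7 × 4 + 2, so there are 4 full weeks plus 2 extra days.
Each full week contributes 5 weekdays (Mon–Fri): 4 × 5 = 20.
The 2 extra days are Thursday, Friday — 2 of them qualify.
Total: 20 + 2 = 22.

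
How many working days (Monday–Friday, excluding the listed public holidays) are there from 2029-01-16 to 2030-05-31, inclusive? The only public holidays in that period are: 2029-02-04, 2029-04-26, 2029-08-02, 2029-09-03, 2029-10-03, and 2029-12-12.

2029-01-16 is a Tuesday.
From 2029-01-16 to 2030-05-31 is 501 days inclusive.
501 = 7 × 71 + 4, so there are 71 full weeks plus 4 extra days.
Each full week contributes 5 weekdays (Mon–Fri): 71 × 5 = 355.
The 4 extra days are Tuesday, Wednesday, Thursday, Friday — 4 of them qualify.
Total: 355 + 4 = 359.
Holidays: 2029-02-04 (Sun); 2029-04-26 (Thu); 2029-08-02 (Thu); 2029-09-03 (Mon); 2029-10-03 (Wed); 2029-12-12 (Wed).
5 of the 6 holidays fall on weekdays; the rest are weekends and were already excluded.
Business days: 359 − 5 = 354.

354 working days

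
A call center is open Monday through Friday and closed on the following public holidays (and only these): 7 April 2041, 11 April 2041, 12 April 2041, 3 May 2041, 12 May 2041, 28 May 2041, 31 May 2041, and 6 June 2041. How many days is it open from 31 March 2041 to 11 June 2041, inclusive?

31 March 2041 is a Sunday.
From 31 March 2041 to 11 June 2041 is 73 days inclusive.
73 = 7 × 10 + 3, so there are 10 full weeks plus 3 extra days.
Each full week contributes 5 weekdays (Mon–Fri): 10 × 5 = 50.
The 3 extra days are Sun, Mon, Tue — 2 of them qualify.
Total: 50 + 2 = 52.
Holidays: 7 April 2041 (Sun); 11 April 2041 (Thu); 12 April 2041 (Fri); 3 May 2041 (Fri); 12 May 2041 (Sun); 28 May 2041 (Tue); 31 May 2041 (Fri); 6 June 2041 (Thu).
6 of the 8 holidays fall on weekdays; the rest are weekends and were already excluded.
Business days: 52 − 6 = 46.

46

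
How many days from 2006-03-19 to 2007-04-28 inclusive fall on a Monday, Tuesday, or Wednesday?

174

2006-03-19 is a Sunday.
From 2006-03-19 to 2007-04-28 is 406 days inclusive.
406 = 7 × 58, so the span is exactly 58 full weeks.
Each full week contributes 3 days from the set (Mon, Tue, Wed): 58 × 3 = 174.
Total: 174.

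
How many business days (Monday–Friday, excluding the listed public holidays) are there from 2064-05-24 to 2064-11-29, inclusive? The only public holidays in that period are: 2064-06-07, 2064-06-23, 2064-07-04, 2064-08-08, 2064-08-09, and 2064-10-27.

131 business days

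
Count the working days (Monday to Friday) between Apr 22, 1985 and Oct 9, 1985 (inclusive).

123 weekdays

Apr 22, 1985 is a Monday.
The range spans 171 days (inclusive of both endpoints).
171 = 7 × 24 + 3, so there are 24 full weeks plus 3 extra days.
Each full week contributes 5 weekdays (Mon–Fri): 24 × 5 = 120.
The 3 extra days are Mon, Tue, Wed — 3 of them qualify.
Total: 120 + 3 = 123.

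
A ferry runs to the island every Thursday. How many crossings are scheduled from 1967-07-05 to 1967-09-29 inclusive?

13 Thursdays

1967-07-05 is a Wednesday.
From 1967-07-05 to 1967-09-29 is 87 days inclusive.
87 = 7 × 12 + 3, so there are 12 full weeks plus 3 extra days.
Each full week contributes one Thursday: 12 so far.
The 3 extra days are Wednesday, Thursday, Friday — 1 of them qualifies.
Total: 12 + 1 = 13.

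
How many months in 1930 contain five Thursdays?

4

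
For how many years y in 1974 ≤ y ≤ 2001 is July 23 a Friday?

Day of week of July 23 in each year:
1974: Tue, 1975: Wed, 1976: Fri ✓, 1977: Sat, 1978: Sun, 1979: Mon, 1980: Wed, 1981: Thu, 1982: Fri ✓, 1983: Sat, 1984: Mon, 1985: Tue, 1986: Wed, 1987: Thu, 1988: Sat, 1989: Sun, 1990: Mon, 1991: Tue, 1992: Thu, 1993: Fri ✓, 1994: Sat, 1995: Sun, 1996: Tue, 1997: Wed, 1998: Thu, 1999: Fri ✓, 2000: Sun, 2001: Mon
Fridays: 1976, 1982, 1993, 1999.

4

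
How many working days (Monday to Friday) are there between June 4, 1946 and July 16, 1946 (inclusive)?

June 4, 1946 is a Tuesday.
The range spans 43 days (inclusive of both endpoints).
43 = 7 × 6 + 1, so there are 6 full weeks plus 1 extra day.
Each full week contributes 5 weekdays (Mon–Fri): 6 × 5 = 30.
The 1 extra day is Tue — 1 of them qualifies.
Total: 30 + 1 = 31.

31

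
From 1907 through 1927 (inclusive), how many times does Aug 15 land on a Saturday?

3

Day of week of August 15 in each year:
1907: Thu, 1908: Sat ✓, 1909: Sun, 1910: Mon, 1911: Tue, 1912: Thu, 1913: Fri, 1914: Sat ✓, 1915: Sun, 1916: Tue, 1917: Wed, 1918: Thu, 1919: Fri, 1920: Sun, 1921: Mon, 1922: Tue, 1923: Wed, 1924: Fri, 1925: Sat ✓, 1926: Sun, 1927: Mon
Saturdays: 1908, 1914, 1925.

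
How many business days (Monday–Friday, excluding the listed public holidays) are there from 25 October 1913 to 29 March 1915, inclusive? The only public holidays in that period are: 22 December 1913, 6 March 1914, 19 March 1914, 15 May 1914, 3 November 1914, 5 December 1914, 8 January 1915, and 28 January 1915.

25 October 1913 is a Saturday.
From 25 October 1913 to 29 March 1915 is 521 days inclusive.
521 = 7 × 74 + 3, so there are 74 full weeks plus 3 extra days.
Each full week contributes 5 weekdays (Mon–Fri): 74 × 5 = 370.
The 3 extra days are Sat, Sun, Mon — 1 of them qualifies.
Total: 370 + 1 = 371.
Holidays: 22 December 1913 (Mon); 6 March 1914 (Fri); 19 March 1914 (Thu); 15 May 1914 (Fri); 3 November 1914 (Tue); 5 December 1914 (Sat); 8 January 1915 (Fri); 28 January 1915 (Thu).
7 of the 8 holidays fall on weekdays; the rest are weekends and were already excluded.
Business days: 371 − 7 = 364.

364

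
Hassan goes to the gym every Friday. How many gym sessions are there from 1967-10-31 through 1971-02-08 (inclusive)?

171

1967-10-31 is a Tuesday.
The range spans 1197 days (inclusive of both endpoints).
1197 = 7 × 171, so the span is exactly 171 full weeks.
Each full week contributes one Friday: 171 so far.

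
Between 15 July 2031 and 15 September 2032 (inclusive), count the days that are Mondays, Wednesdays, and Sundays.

15 July 2031 is a Tuesday.
The range spans 429 days (inclusive of both endpoints).
429 = 7 × 61 + 2, so there are 61 full weeks plus 2 extra days.
Each full week contributes 3 days from the set (Mon, Wed, Sun): 61 × 3 = 183.
The 2 extra days are Tue, Wed — 1 of them qualifies.
Total: 183 + 1 = 184.

184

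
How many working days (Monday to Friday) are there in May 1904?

22

1904-05-01 is a Sunday.
From 1904-05-01 to 1904-05-31 is 31 days inclusive.
31 = 7 × 4 + 3, so there are 4 full weeks plus 3 extra days.
Each full week contributes 5 weekdays (Mon–Fri): 4 × 5 = 20.
The 3 extra days are Sunday, Monday, Tuesday — 2 of them qualify.
Total: 20 + 2 = 22.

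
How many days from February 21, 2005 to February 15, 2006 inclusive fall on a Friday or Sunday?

February 21, 2005 is a Monday.
From February 21, 2005 to February 15, 2006 is 360 days inclusive.
360 = 7 × 51 + 3, so there are 51 full weeks plus 3 extra days.
Each full week contributes 2 days from the set (Fri, Sun): 51 × 2 = 102.
The 3 extra days are Mon, Tue, Wed — none qualify.
Total: 102 + 0 = 102.

102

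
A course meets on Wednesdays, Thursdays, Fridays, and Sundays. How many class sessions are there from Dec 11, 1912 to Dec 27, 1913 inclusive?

219

Dec 11, 1912 is a Wednesday.
From Dec 11, 1912 to Dec 27, 1913 is 382 days inclusive.
382 = 7 × 54 + 4, so there are 54 full weeks plus 4 extra days.
Each full week contributes 4 days from the set (Wed, Thu, Fri, Sun): 54 × 4 = 216.
The 4 extra days are Wednesday, Thursday, Friday, Saturday — 3 of them qualify.
Total: 216 + 3 = 219.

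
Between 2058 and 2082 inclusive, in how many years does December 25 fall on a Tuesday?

Day of week of December 25 in each year:
2058: Wed, 2059: Thu, 2060: Sat, 2061: Sun, 2062: Mon, 2063: Tue ✓, 2064: Thu, 2065: Fri, 2066: Sat, 2067: Sun, 2068: Tue ✓, 2069: Wed, 2070: Thu, 2071: Fri, 2072: Sun, 2073: Mon, 2074: Tue ✓, 2075: Wed, 2076: Fri, 2077: Sat, 2078: Sun, 2079: Mon, 2080: Wed, 2081: Thu, 2082: Fri
Tuesdays: 2063, 2068, 2074.

3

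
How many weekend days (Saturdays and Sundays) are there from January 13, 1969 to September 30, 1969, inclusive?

74

January 13, 1969 is a Monday.
The range spans 261 days (inclusive of both endpoints).
261 = 7 × 37 + 2, so there are 37 full weeks plus 2 extra days.
Each full week contributes 2 weekend days (Sat, Sun): 37 × 2 = 74.
The 2 extra days are Monday, Tuesday — none qualify.
Total: 74 + 0 = 74.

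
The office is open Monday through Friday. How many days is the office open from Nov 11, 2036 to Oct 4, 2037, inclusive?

234

Nov 11, 2036 is a Tuesday.
The range spans 328 days (inclusive of both endpoints).
328 = 7 × 46 + 6, so there are 46 full weeks plus 6 extra days.
Each full week contributes 5 weekdays (Mon–Fri): 46 × 5 = 230.
The 6 extra days are Tuesday, Wednesday, Thursday, Friday, Saturday, Sunday — 4 of them qualify.
Total: 230 + 4 = 234.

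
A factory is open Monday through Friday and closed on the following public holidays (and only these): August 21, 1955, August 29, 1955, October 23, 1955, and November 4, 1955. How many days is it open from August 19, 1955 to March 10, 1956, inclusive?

August 19, 1955 is a Friday.
From August 19, 1955 to March 10, 1956 is 205 days inclusive.
205 = 7 × 29 + 2, so there are 29 full weeks plus 2 extra days.
Each full week contributes 5 weekdays (Mon–Fri): 29 × 5 = 145.
The 2 extra days are Friday, Saturday — 1 of them qualifies.
Total: 145 + 1 = 146.
Holidays: August 21, 1955 (Sun); August 29, 1955 (Mon); October 23, 1955 (Sun); November 4, 1955 (Fri).
2 of the 4 holidays fall on weekdays; the rest are weekends and were already excluded.
Business days: 146 − 2 = 144.

144 working days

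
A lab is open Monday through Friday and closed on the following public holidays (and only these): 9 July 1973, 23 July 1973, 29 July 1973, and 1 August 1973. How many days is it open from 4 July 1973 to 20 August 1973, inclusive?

4 July 1973 is a Wednesday.
From 4 July 1973 to 20 August 1973 is 48 days inclusive.
48 = 7 × 6 + 6, so there are 6 full weeks plus 6 extra days.
Each full week contributes 5 weekdays (Mon–Fri): 6 × 5 = 30.
The 6 extra days are Wednesday, Thursday, Friday, Saturday, Sunday, Monday — 4 of them qualify.
Total: 30 + 4 = 34.
Holidays: 9 July 1973 (Mon); 23 July 1973 (Mon); 29 July 1973 (Sun); 1 August 1973 (Wed).
3 of the 4 holidays fall on weekdays; the rest are weekends and were already excluded.
Business days: 34 − 3 = 31.

31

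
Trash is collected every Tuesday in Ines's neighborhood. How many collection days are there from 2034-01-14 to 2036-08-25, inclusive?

136

2034-01-14 is a Saturday.
That's 955 days from start to end, counting both.
955 = 7 × 136 + 3, so there are 136 full weeks plus 3 extra days.
Each full week contributes one Tuesday: 136 so far.
The 3 extra days are Saturday, Sunday, Monday — none qualify.
Total: 136 + 0 = 136.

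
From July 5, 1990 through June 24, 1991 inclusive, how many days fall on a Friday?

51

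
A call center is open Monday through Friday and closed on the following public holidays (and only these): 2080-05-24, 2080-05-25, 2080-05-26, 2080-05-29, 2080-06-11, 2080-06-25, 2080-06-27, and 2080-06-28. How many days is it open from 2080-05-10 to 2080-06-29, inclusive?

30 working days

2080-05-10 is a Friday.
The range spans 51 days (inclusive of both endpoints).
51 = 7 × 7 + 2, so there are 7 full weeks plus 2 extra days.
Each full week contributes 5 weekdays (Mon–Fri): 7 × 5 = 35.
The 2 extra days are Friday, Saturday — 1 of them qualifies.
Total: 35 + 1 = 36.
Holidays: 2080-05-24 (Fri); 2080-05-25 (Sat); 2080-05-26 (Sun); 2080-05-29 (Wed); 2080-06-11 (Tue); 2080-06-25 (Tue); 2080-06-27 (Thu); 2080-06-28 (Fri).
6 of the 8 holidays fall on weekdays; the rest are weekends and were already excluded.
Business days: 36 − 6 = 30.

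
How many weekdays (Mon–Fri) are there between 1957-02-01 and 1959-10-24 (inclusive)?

711 weekdays

1957-02-01 is a Friday.
That's 996 days from start to end, counting both.
996 = 7 × 142 + 2, so there are 142 full weeks plus 2 extra days.
Each full week contributes 5 weekdays (Mon–Fri): 142 × 5 = 710.
The 2 extra days are Friday, Saturday — 1 of them qualifies.
Total: 710 + 1 = 711.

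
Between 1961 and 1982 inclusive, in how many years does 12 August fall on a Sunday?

Day of week of August 12 in each year:
1961: Sat, 1962: Sun ✓, 1963: Mon, 1964: Wed, 1965: Thu, 1966: Fri, 1967: Sat, 1968: Mon, 1969: Tue, 1970: Wed, 1971: Thu, 1972: Sat, 1973: Sun ✓, 1974: Mon, 1975: Tue, 1976: Thu, 1977: Fri, 1978: Sat, 1979: Sun ✓, 1980: Tue, 1981: Wed, 1982: Thu
Sundays: 1962, 1973, 1979.

3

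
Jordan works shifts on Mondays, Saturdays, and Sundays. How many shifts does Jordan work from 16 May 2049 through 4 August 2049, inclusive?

16 May 2049 is a Sunday.
The range spans 81 days (inclusive of both endpoints).
81 = 7 × 11 + 4, so there are 11 full weeks plus 4 extra days.
Each full week contributes 3 days from the set (Mon, Sat, Sun): 11 × 3 = 33.
The 4 extra days are Sunday, Monday, Tuesday, Wednesday — 2 of them qualify.
Total: 33 + 2 = 35.

35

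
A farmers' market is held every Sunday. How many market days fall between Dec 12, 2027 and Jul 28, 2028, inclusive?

33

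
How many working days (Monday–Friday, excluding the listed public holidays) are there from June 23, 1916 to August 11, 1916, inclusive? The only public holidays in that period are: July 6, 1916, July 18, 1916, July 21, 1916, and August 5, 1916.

33 working days

June 23, 1916 is a Friday.
From June 23, 1916 to August 11, 1916 is 50 days inclusive.
50 = 7 × 7 + 1, so there are 7 full weeks plus 1 extra day.
Each full week contributes 5 weekdays (Mon–Fri): 7 × 5 = 35.
The 1 extra day is Fri — 1 of them qualifies.
Total: 35 + 1 = 36.
Holidays: July 6, 1916 (Thu); July 18, 1916 (Tue); July 21, 1916 (Fri); August 5, 1916 (Sat).
3 of the 4 holidays fall on weekdays; the rest are weekends and were already excluded.
Business days: 36 − 3 = 33.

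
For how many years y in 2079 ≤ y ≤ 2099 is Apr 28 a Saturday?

3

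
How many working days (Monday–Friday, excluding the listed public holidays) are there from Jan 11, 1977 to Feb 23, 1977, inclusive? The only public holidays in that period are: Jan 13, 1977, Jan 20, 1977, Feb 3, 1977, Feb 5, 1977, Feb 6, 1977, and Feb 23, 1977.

28

Jan 11, 1977 is a Tuesday.
That's 44 days from start to end, counting both.
44 = 7 × 6 + 2, so there are 6 full weeks plus 2 extra days.
Each full week contributes 5 weekdays (Mon–Fri): 6 × 5 = 30.
The 2 extra days are Tuesday, Wednesday — 2 of them qualify.
Total: 30 + 2 = 32.
Holidays: Jan 13, 1977 (Thu); Jan 20, 1977 (Thu); Feb 3, 1977 (Thu); Feb 5, 1977 (Sat); Feb 6, 1977 (Sun); Feb 23, 1977 (Wed).
4 of the 6 holidays fall on weekdays; the rest are weekends and were already excluded.
Business days: 32 − 4 = 28.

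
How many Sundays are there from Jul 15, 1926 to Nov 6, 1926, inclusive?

16

Jul 15, 1926 is a Thursday.
The range spans 115 days (inclusive of both endpoints).
115 = 7 × 16 + 3, so there are 16 full weeks plus 3 extra days.
Each full week contributes one Sunday: 16 so far.
The 3 extra days are Thu, Fri, Sat — none qualify.
Total: 16 + 0 = 16.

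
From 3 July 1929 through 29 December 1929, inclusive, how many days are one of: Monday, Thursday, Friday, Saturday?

3 July 1929 is a Wednesday.
That's 180 days from start to end, counting both.
180 = 7 × 25 + 5, so there are 25 full weeks plus 5 extra days.
Each full week contributes 4 days from the set (Mon, Thu, Fri, Sat): 25 × 4 = 100.
The 5 extra days are Wednesday, Thursday, Friday, Saturday, Sunday — 3 of them qualify.
Total: 100 + 3 = 103.

103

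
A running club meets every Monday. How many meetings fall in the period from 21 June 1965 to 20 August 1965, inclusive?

9 Mondays

21 June 1965 is a Monday.
That's 61 days from start to end, counting both.
61 = 7 × 8 + 5, so there are 8 full weeks plus 5 extra days.
Each full week contributes one Monday: 8 so far.
The 5 extra days are Monday, Tuesday, Wednesday, Thursday, Friday — 1 of them qualifies.
Total: 8 + 1 = 9.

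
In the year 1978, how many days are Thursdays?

52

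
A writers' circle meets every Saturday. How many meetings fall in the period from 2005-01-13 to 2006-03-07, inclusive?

60 Saturdays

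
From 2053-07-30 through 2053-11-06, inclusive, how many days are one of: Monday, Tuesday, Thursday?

43

2053-07-30 is a Wednesday.
The range spans 100 days (inclusive of both endpoints).
100 = 7 × 14 + 2, so there are 14 full weeks plus 2 extra days.
Each full week contributes 3 days from the set (Mon, Tue, Thu): 14 × 3 = 42.
The 2 extra days are Wednesday, Thursday — 1 of them qualifies.
Total: 42 + 1 = 43.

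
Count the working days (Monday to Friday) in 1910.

1910-01-01 is a Saturday.
The range spans 365 days (inclusive of both endpoints).
365 = 7 × 52 + 1, so there are 52 full weeks plus 1 extra day.
Each full week contributes 5 weekdays (Mon–Fri): 52 × 5 = 260.
The 1 extra day is Saturday — none qualify.
Total: 260 + 0 = 260.

260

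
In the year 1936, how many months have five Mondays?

4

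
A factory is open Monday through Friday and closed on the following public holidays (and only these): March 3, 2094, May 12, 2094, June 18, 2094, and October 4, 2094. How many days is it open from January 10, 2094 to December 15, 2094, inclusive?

January 10, 2094 is a Sunday.
The range spans 340 days (inclusive of both endpoints).
340 = 7 × 48 + 4, so there are 48 full weeks plus 4 extra days.
Each full week contributes 5 weekdays (Mon–Fri): 48 × 5 = 240.
The 4 extra days are Sunday, Monday, Tuesday, Wednesday — 3 of them qualify.
Total: 240 + 3 = 243.
Holidays: March 3, 2094 (Wed); May 12, 2094 (Wed); June 18, 2094 (Fri); October 4, 2094 (Mon).
All 4 holidays fall on weekdays, so subtract 4.
Business days: 243 − 4 = 239.

239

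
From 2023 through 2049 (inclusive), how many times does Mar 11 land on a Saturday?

Day of week of March 11 in each year:
2023: Sat ✓, 2024: Mon, 2025: Tue, 2026: Wed, 2027: Thu, 2028: Sat ✓, 2029: Sun, 2030: Mon, 2031: Tue, 2032: Thu, 2033: Fri, 2034: Sat ✓, 2035: Sun, 2036: Tue, 2037: Wed, 2038: Thu, 2039: Fri, 2040: Sun, 2041: Mon, 2042: Tue, 2043: Wed, 2044: Fri, 2045: Sat ✓, 2046: Sun, 2047: Mon, 2048: Wed, 2049: Thu
Saturdays: 2023, 2028, 2034, 2045.

4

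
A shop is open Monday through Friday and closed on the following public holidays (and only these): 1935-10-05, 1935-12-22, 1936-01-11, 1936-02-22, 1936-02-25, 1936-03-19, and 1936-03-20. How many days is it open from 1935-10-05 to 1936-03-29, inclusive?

1935-10-05 is a Saturday.
From 1935-10-05 to 1936-03-29 is 177 days inclusive.
177 = 7 × 25 + 2, so there are 25 full weeks plus 2 extra days.
Each full week contributes 5 weekdays (Mon–Fri): 25 × 5 = 125.
The 2 extra days are Saturday, Sunday — none qualify.
Total: 125 + 0 = 125.
Holidays: 1935-10-05 (Sat); 1935-12-22 (Sun); 1936-01-11 (Sat); 1936-02-22 (Sat); 1936-02-25 (Tue); 1936-03-19 (Thu); 1936-03-20 (Fri).
3 of the 7 holidays fall on weekdays; the rest are weekends and were already excluded.
Business days: 125 − 3 = 122.

122 business days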